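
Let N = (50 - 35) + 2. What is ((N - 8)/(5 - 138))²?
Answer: 81/17689 ≈ 0.0045791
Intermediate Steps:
N = 17 (N = 15 + 2 = 17)
((N - 8)/(5 - 138))² = ((17 - 8)/(5 - 138))² = (9/(-133))² = (9*(-1/133))² = (-9/133)² = 81/17689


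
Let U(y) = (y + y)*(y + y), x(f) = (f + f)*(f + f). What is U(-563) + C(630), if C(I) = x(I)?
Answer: 2855476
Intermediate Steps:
x(f) = 4*f² (x(f) = (2*f)*(2*f) = 4*f²)
C(I) = 4*I²
U(y) = 4*y² (U(y) = (2*y)*(2*y) = 4*y²)
U(-563) + C(630) = 4*(-563)² + 4*630² = 4*316969 + 4*396900 = 1267876 + 1587600 = 2855476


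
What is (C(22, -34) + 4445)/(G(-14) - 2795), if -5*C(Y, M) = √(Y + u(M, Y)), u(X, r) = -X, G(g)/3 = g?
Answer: -4445/2837 + 2*√14/14185 ≈ -1.5663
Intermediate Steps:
G(g) = 3*g
C(Y, M) = -√(Y - M)/5
(C(22, -34) + 4445)/(G(-14) - 2795) = (-√(22 - 1*(-34))/5 + 4445)/(3*(-14) - 2795) = (-√(22 + 34)/5 + 4445)/(-42 - 2795) = (-2*√14/5 + 4445)/(-2837) = (-2*√14/5 + 4445)*(-1/2837) = (4445 - 2*√14/5)*(-1/2837) = -4445/2837 + 2*√14/14185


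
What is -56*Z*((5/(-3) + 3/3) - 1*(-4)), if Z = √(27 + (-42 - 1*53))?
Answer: -1120*I*√17/3 ≈ -1539.3*I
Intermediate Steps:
Z = 2*I*√17 (Z = √(27 + (-42 - 53)) = √(27 - 95) = √(-68) = 2*I*√17 ≈ 8.2462*I)
-56*Z*((5/(-3) + 3/3) - 1*(-4)) = -56*2*I*√17*((5/(-3) + 3/3) - 1*(-4)) = -56*2*I*√17*((5*(-⅓) + 3*(⅓)) + 4) = -56*2*I*√17*((-5/3 + 1) + 4) = -56*2*I*√17*(-⅔ + 4) = -56*2*I*√17*10/3 = -1120*I*√17/3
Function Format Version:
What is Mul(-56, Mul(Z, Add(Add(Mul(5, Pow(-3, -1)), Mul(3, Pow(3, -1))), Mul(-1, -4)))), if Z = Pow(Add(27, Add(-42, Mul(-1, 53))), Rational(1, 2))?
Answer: Mul(Rational(-1120, 3), I, Pow(17, Rational(1, 2))) ≈ Mul(-1539.3, I)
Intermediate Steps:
Z = Mul(2, I, Pow(17, Rational(1, 2))) (Z = Pow(Add(27, Add(-42, -53)), Rational(1, 2)) = Pow(Add(27, -95), Rational(1, 2)) = Pow(-68, Rational(1, 2)) = Mul(2, I, Pow(17, Rational(1, 2))) ≈ Mul(8.2462, I))
Mul(-56, Mul(Z, Add(Add(Mul(5, Pow(-3, -1)), Mul(3, Pow(3, -1))), Mul(-1, -4)))) = Mul(-56, Mul(Mul(2, I, Pow(17, Rational(1, 2))), Add(Add(Mul(5, Pow(-3, -1)), Mul(3, Pow(3, -1))), Mul(-1, -4)))) = Mul(-56, Mul(Mul(2, I, Pow(17, Rational(1, 2))), Add(Add(Mul(5, Rational(-1, 3)), Mul(3, Rational(1, 3))), 4))) = Mul(-56, Mul(Mul(2, I, Pow(17, Rational(1, 2))), Add(Add(Rational(-5, 3), 1), 4))) = Mul(-56, Mul(Mul(2, I, Pow(17, Rational(1, 2))), Add(Rational(-2, 3), 4))) = Mul(-56, Mul(Mul(2, I, Pow(17, Rational(1, 2))), Rational(10, 3))) = Mul(-56, Mul(Rational(20, 3), I, Pow(17, Rational(1, 2)))) = Mul(Rational(-1120, 3), I, Pow(17, Rational(1, 2)))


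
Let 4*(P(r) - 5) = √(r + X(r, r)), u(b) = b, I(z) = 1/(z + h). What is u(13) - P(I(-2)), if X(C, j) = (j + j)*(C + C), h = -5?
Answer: 8 - I*√3/28 ≈ 8.0 - 0.061859*I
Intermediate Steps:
X(C, j) = 4*C*j (X(C, j) = (2*j)*(2*C) = 4*C*j)
I(z) = 1/(-5 + z) (I(z) = 1/(z - 5) = 1/(-5 + z))
P(r) = 5 + √(r + 4*r²)/4 (P(r) = 5 + √(r + 4*r*r)/4 = 5 + √(r + 4*r²)/4)
u(13) - P(I(-2)) = 13 - (5 + √((1 + 4/(-5 - 2))/(-5 - 2))/4) = 13 - (5 + √((1 + 4/(-7))/(-7))/4) = 13 - (5 + √(-(1 + 4*(-⅐))/7)/4) = 13 - (5 + √(-(1 - 4/7)/7)/4) = 13 - (5 + √(-⅐*3/7)/4) = 13 - (5 + √(-3/49)/4) = 13 - (5 + (I*√3/7)/4) = 13 - (5 + I*√3/28) = 13 + (-5 - I*√3/28) = 8 - I*√3/28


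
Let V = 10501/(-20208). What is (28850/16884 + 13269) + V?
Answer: 377306720957/28432656 ≈ 13270.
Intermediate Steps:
V = -10501/20208 (V = 10501*(-1/20208) = -10501/20208 ≈ -0.51965)
(28850/16884 + 13269) + V = (28850/16884 + 13269) - 10501/20208 = (28850*(1/16884) + 13269) - 10501/20208 = (14425/8442 + 13269) - 10501/20208 = 112031323/8442 - 10501/20208 = 377306720957/28432656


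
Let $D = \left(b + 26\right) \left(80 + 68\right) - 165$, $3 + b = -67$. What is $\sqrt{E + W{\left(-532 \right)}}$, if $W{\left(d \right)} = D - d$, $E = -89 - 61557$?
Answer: $i \sqrt{67791} \approx 260.37 i$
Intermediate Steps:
$E = -61646$ ($E = -89 - 61557 = -61646$)
$b = -70$ ($b = -3 - 67 = -70$)
$D = -6677$ ($D = \left(-70 + 26\right) \left(80 + 68\right) - 165 = \left(-44\right) 148 - 165 = -6512 - 165 = -6677$)
$W{\left(d \right)} = -6677 - d$
$\sqrt{E + W{\left(-532 \right)}} = \sqrt{-61646 - 6145} = \sqrt{-67791} = i \sqrt{67791}$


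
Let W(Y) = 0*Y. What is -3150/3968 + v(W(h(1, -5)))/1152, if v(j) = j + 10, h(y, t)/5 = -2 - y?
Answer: -3505/4464 ≈ -0.78517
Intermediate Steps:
h(y, t) = -10 - 5*y (h(y, t) = 5*(-2 - y) = -10 - 5*y)
W(Y) = 0
v(j) = 10 + j
-3150/3968 + v(W(h(1, -5)))/1152 = -3150/3968 + (10 + 0)/1152 = -3150*1/3968 + 10*(1/1152) = -1575/1984 + 5/576 = -3505/4464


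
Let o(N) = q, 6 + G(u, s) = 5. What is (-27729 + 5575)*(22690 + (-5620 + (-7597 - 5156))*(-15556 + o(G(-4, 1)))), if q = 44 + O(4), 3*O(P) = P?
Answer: -18941681209924/3 ≈ -6.3139e+12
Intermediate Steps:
O(P) = P/3
G(u, s) = -1 (G(u, s) = -6 + 5 = -1)
q = 136/3 (q = 44 + (⅓)*4 = 44 + 4/3 = 136/3 ≈ 45.333)
o(N) = 136/3
(-27729 + 5575)*(22690 + (-5620 + (-7597 - 5156))*(-15556 + o(G(-4, 1)))) = (-27729 + 5575)*(22690 + (-5620 + (-7597 - 5156))*(-15556 + 136/3)) = -22154*(22690 + (-5620 - 12753)*(-46532/3)) = -22154*(22690 - 18373*(-46532/3)) = -22154*(22690 + 854932436/3) = -22154*855000506/3 = -18941681209924/3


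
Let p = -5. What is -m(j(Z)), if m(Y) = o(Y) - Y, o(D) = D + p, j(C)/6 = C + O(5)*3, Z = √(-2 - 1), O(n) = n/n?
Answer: 5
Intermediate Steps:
O(n) = 1
Z = I*√3 (Z = √(-3) = I*√3 ≈ 1.732*I)
j(C) = 18 + 6*C (j(C) = 6*(C + 1*3) = 6*(C + 3) = 6*(3 + C) = 18 + 6*C)
o(D) = -5 + D (o(D) = D - 5 = -5 + D)
m(Y) = -5 (m(Y) = (-5 + Y) - Y = -5)
-m(j(Z)) = -1*(-5) = 5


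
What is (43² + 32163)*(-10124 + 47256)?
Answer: 1262933584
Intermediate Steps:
(43² + 32163)*(-10124 + 47256) = (1849 + 32163)*37132 = 34012*37132 = 1262933584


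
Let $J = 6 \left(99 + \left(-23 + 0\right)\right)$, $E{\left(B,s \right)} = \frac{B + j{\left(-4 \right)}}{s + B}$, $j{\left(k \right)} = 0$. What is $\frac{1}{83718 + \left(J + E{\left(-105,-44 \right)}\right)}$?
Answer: $\frac{149}{12542031} \approx 1.188 \cdot 10^{-5}$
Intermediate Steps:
$E{\left(B,s \right)} = \frac{B}{B + s}$ ($E{\left(B,s \right)} = \frac{B + 0}{s + B} = \frac{B}{B + s}$)
$J = 456$ ($J = 6 \left(99 - 23\right) = 6 \cdot 76 = 456$)
$\frac{1}{83718 + \left(J + E{\left(-105,-44 \right)}\right)} = \frac{1}{83718 + \left(456 - \frac{105}{-105 - 44}\right)} = \frac{1}{83718 + \left(456 - \frac{105}{-149}\right)} = \frac{1}{83718 + \left(456 - - \frac{105}{149}\right)} = \frac{1}{83718 + \left(456 + \frac{105}{149}\right)} = \frac{1}{83718 + \frac{68049}{149}} = \frac{1}{\frac{12542031}{149}} = \frac{149}{12542031}$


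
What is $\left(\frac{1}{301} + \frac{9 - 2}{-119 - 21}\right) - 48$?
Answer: $- \frac{289241}{6020} \approx -48.047$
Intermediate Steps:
$\left(\frac{1}{301} + \frac{9 - 2}{-119 - 21}\right) - 48 = \left(\frac{1}{301} + \frac{7}{-140}\right) - 48 = \left(\frac{1}{301} + 7 \left(- \frac{1}{140}\right)\right) - 48 = \left(\frac{1}{301} - \frac{1}{20}\right) - 48 = - \frac{281}{6020} - 48 = - \frac{289241}{6020}$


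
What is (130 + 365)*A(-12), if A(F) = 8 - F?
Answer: 9900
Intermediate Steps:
(130 + 365)*A(-12) = (130 + 365)*(8 - 1*(-12)) = 495*(8 + 12) = 495*20 = 9900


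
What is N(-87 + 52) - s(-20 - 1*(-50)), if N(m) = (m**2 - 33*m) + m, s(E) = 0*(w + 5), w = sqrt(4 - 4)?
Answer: 2345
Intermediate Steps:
w = 0 (w = sqrt(0) = 0)
s(E) = 0 (s(E) = 0*(0 + 5) = 0*5 = 0)
N(m) = m**2 - 32*m
N(-87 + 52) - s(-20 - 1*(-50)) = (-87 + 52)*(-32 + (-87 + 52)) - 1*0 = -35*(-32 - 35) + 0 = -35*(-67) + 0 = 2345 + 0 = 2345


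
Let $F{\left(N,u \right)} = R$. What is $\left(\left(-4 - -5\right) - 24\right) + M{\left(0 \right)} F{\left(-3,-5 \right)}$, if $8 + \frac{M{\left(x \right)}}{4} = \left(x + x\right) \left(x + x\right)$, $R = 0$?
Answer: $-23$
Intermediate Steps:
$F{\left(N,u \right)} = 0$
$M{\left(x \right)} = -32 + 16 x^{2}$ ($M{\left(x \right)} = -32 + 4 \left(x + x\right) \left(x + x\right) = -32 + 4 \cdot 2 x 2 x = -32 + 4 \cdot 4 x^{2} = -32 + 16 x^{2}$)
$\left(\left(-4 - -5\right) - 24\right) + M{\left(0 \right)} F{\left(-3,-5 \right)} = \left(\left(-4 - -5\right) - 24\right) + \left(-32 + 16 \cdot 0^{2}\right) 0 = \left(\left(-4 + 5\right) - 24\right) + \left(-32 + 16 \cdot 0\right) 0 = \left(1 - 24\right) + \left(-32 + 0\right) 0 = -23 - 0 = -23 + 0 = -23$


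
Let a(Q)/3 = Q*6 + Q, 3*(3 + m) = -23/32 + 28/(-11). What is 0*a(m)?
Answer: 0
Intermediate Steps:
m = -1439/352 (m = -3 + (-23/32 + 28/(-11))/3 = -3 + (-23*1/32 + 28*(-1/11))/3 = -3 + (-23/32 - 28/11)/3 = -3 + (1/3)*(-1149/352) = -3 - 383/352 = -1439/352 ≈ -4.0881)
a(Q) = 21*Q (a(Q) = 3*(Q*6 + Q) = 3*(6*Q + Q) = 3*(7*Q) = 21*Q)
0*a(m) = 0*(21*(-1439/352)) = 0*(-30219/352) = 0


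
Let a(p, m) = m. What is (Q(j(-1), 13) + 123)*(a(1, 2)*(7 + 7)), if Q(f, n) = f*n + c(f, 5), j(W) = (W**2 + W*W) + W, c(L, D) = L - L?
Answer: 3808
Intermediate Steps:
c(L, D) = 0
j(W) = W + 2*W**2 (j(W) = (W**2 + W**2) + W = 2*W**2 + W = W + 2*W**2)
Q(f, n) = f*n (Q(f, n) = f*n + 0 = f*n)
(Q(j(-1), 13) + 123)*(a(1, 2)*(7 + 7)) = (-(1 + 2*(-1))*13 + 123)*(2*(7 + 7)) = (-(1 - 2)*13 + 123)*(2*14) = (-1*(-1)*13 + 123)*28 = (1*13 + 123)*28 = (13 + 123)*28 = 136*28 = 3808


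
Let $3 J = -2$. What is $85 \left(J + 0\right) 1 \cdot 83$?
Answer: $- \frac{14110}{3} \approx -4703.3$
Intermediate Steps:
$J = - \frac{2}{3}$ ($J = \frac{1}{3} \left(-2\right) = - \frac{2}{3} \approx -0.66667$)
$85 \left(J + 0\right) 1 \cdot 83 = 85 \left(- \frac{2}{3} + 0\right) 1 \cdot 83 = 85 \left(\left(- \frac{2}{3}\right) 1\right) 83 = 85 \left(- \frac{2}{3}\right) 83 = \left(- \frac{170}{3}\right) 83 = - \frac{14110}{3}$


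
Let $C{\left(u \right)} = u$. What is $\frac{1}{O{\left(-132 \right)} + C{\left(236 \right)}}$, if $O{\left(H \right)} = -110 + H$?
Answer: $- \frac{1}{6} \approx -0.16667$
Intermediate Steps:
$\frac{1}{O{\left(-132 \right)} + C{\left(236 \right)}} = \frac{1}{\left(-110 - 132\right) + 236} = \frac{1}{-242 + 236} = \frac{1}{-6} = - \frac{1}{6}$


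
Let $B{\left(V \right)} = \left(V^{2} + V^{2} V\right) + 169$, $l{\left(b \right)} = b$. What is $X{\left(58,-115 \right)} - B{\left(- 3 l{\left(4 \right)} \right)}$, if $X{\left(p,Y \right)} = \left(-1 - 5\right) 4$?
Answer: $1391$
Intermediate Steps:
$B{\left(V \right)} = 169 + V^{2} + V^{3}$ ($B{\left(V \right)} = \left(V^{2} + V^{3}\right) + 169 = 169 + V^{2} + V^{3}$)
$X{\left(p,Y \right)} = -24$ ($X{\left(p,Y \right)} = \left(-6\right) 4 = -24$)
$X{\left(58,-115 \right)} - B{\left(- 3 l{\left(4 \right)} \right)} = -24 - \left(169 + \left(\left(-3\right) 4\right)^{2} + \left(\left(-3\right) 4\right)^{3}\right) = -24 - \left(169 + \left(-12\right)^{2} + \left(-12\right)^{3}\right) = -24 - \left(169 + 144 - 1728\right) = -24 - -1415 = -24 + 1415 = 1391$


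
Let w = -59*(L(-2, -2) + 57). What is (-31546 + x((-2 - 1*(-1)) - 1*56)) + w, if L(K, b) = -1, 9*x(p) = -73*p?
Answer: -103163/3 ≈ -34388.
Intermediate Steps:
x(p) = -73*p/9 (x(p) = (-73*p)/9 = -73*p/9)
w = -3304 (w = -59*(-1 + 57) = -59*56 = -3304)
(-31546 + x((-2 - 1*(-1)) - 1*56)) + w = (-31546 - 73*((-2 - 1*(-1)) - 1*56)/9) - 3304 = (-31546 - 73*((-2 + 1) - 56)/9) - 3304 = (-31546 - 73*(-1 - 56)/9) - 3304 = (-31546 - 73/9*(-57)) - 3304 = (-31546 + 1387/3) - 3304 = -93251/3 - 3304 = -103163/3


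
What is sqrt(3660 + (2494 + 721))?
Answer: 25*sqrt(11) ≈ 82.916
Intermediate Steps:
sqrt(3660 + (2494 + 721)) = sqrt(3660 + 3215) = sqrt(6875) = 25*sqrt(11)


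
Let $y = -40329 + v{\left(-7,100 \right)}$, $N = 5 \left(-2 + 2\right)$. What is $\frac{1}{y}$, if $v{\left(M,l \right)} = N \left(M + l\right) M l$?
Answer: $- \frac{1}{40329} \approx -2.4796 \cdot 10^{-5}$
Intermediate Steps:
$N = 0$ ($N = 5 \cdot 0 = 0$)
$v{\left(M,l \right)} = 0$ ($v{\left(M,l \right)} = 0 \left(M + l\right) M l = 0 M l = 0$)
$y = -40329$ ($y = -40329 + 0 = -40329$)
$\frac{1}{y} = \frac{1}{-40329} = - \frac{1}{40329}$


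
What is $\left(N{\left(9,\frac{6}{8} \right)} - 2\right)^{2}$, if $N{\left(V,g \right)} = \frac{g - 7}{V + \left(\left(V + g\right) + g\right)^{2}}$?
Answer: $\frac{958441}{227529} \approx 4.2124$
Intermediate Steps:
$N{\left(V,g \right)} = \frac{-7 + g}{V + \left(V + 2 g\right)^{2}}$
$\left(N{\left(9,\frac{6}{8} \right)} - 2\right)^{2} = \left(\frac{-7 + \frac{6}{8}}{9 + \left(9 + 2 \cdot \frac{6}{8}\right)^{2}} - 2\right)^{2} = \left(\frac{-7 + 6 \cdot \frac{1}{8}}{9 + \left(9 + 2 \cdot 6 \cdot \frac{1}{8}\right)^{2}} - 2\right)^{2} = \left(\frac{-7 + \frac{3}{4}}{9 + \left(9 + 2 \cdot \frac{3}{4}\right)^{2}} - 2\right)^{2} = \left(\frac{1}{9 + \left(9 + \frac{3}{2}\right)^{2}} \left(- \frac{25}{4}\right) - 2\right)^{2} = \left(\frac{1}{9 + \left(\frac{21}{2}\right)^{2}} \left(- \frac{25}{4}\right) - 2\right)^{2} = \left(\frac{1}{9 + \frac{441}{4}} \left(- \frac{25}{4}\right) - 2\right)^{2} = \left(\frac{1}{\frac{477}{4}} \left(- \frac{25}{4}\right) - 2\right)^{2} = \left(\frac{4}{477} \left(- \frac{25}{4}\right) - 2\right)^{2} = \left(- \frac{25}{477} - 2\right)^{2} = \left(- \frac{979}{477}\right)^{2} = \frac{958441}{227529}$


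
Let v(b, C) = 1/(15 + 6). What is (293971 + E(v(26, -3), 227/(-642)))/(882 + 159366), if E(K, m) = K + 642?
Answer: 3093437/1682604 ≈ 1.8385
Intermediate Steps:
v(b, C) = 1/21
E(K, m) = 642 + K
(293971 + E(v(26, -3), 227/(-642)))/(882 + 159366) = (293971 + (642 + 1/21))/(882 + 159366) = (293971 + 13483/21)/160248 = (6186874/21)*(1/160248) = 3093437/1682604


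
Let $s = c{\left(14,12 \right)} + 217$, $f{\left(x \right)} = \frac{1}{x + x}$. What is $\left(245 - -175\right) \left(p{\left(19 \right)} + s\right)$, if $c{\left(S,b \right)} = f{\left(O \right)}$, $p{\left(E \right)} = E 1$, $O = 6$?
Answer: $99155$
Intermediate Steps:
$p{\left(E \right)} = E$
$f{\left(x \right)} = \frac{1}{2 x}$
$c{\left(S,b \right)} = \frac{1}{12}$ ($c{\left(S,b \right)} = \frac{1}{2 \cdot 6} = \frac{1}{2} \cdot \frac{1}{6} = \frac{1}{12}$)
$s = \frac{2605}{12}$ ($s = \frac{1}{12} + 217 = \frac{2605}{12} \approx 217.08$)
$\left(245 - -175\right) \left(p{\left(19 \right)} + s\right) = \left(245 - -175\right) \left(19 + \frac{2605}{12}\right) = \left(245 + 175\right) \frac{2833}{12} = 420 \cdot \frac{2833}{12} = 99155$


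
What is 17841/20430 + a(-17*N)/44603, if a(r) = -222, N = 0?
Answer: 263742221/303746430 ≈ 0.86830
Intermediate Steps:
17841/20430 + a(-17*N)/44603 = 17841/20430 - 222/44603 = 17841*(1/20430) - 222*1/44603 = 5947/6810 - 222/44603 = 263742221/303746430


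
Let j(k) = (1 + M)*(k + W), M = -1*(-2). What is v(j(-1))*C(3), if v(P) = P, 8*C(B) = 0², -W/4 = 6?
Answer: 0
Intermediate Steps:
W = -24 (W = -4*6 = -24)
M = 2
j(k) = -72 + 3*k (j(k) = (1 + 2)*(k - 24) = 3*(-24 + k) = -72 + 3*k)
C(B) = 0 (C(B) = (⅛)*0² = (⅛)*0 = 0)
v(j(-1))*C(3) = (-72 + 3*(-1))*0 = (-72 - 3)*0 = -75*0 = 0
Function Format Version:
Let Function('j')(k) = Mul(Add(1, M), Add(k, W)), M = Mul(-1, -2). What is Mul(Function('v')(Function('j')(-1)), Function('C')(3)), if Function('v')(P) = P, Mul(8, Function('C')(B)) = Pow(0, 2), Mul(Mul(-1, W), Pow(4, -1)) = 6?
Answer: 0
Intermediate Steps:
W = -24 (W = Mul(-4, 6) = -24)
M = 2
Function('j')(k) = Add(-72, Mul(3, k)) (Function('j')(k) = Mul(Add(1, 2), Add(k, -24)) = Mul(3, Add(-24, k)) = Add(-72, Mul(3, k)))
Function('C')(B) = 0 (Function('C')(B) = Mul(Rational(1, 8), Pow(0, 2)) = Mul(Rational(1, 8), 0) = 0)
Mul(Function('v')(Function('j')(-1)), Function('C')(3)) = Mul(Add(-72, Mul(3, -1)), 0) = Mul(Add(-72, -3), 0) = Mul(-75, 0) = 0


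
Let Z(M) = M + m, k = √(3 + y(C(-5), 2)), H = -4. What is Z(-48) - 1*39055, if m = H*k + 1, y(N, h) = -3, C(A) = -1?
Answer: -39102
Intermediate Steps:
k = 0 (k = √(3 - 3) = √0 = 0)
m = 1 (m = -4*0 + 1 = 0 + 1 = 1)
Z(M) = 1 + M (Z(M) = M + 1 = 1 + M)
Z(-48) - 1*39055 = (1 - 48) - 1*39055 = -47 - 39055 = -39102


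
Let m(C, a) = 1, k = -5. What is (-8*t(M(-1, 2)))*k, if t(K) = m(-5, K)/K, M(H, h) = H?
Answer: -40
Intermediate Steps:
t(K) = 1/K
(-8*t(M(-1, 2)))*k = -8/(-1)*(-5) = -8*(-1)*(-5) = 8*(-5) = -40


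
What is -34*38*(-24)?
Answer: 31008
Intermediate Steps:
-34*38*(-24) = -1292*(-24) = 31008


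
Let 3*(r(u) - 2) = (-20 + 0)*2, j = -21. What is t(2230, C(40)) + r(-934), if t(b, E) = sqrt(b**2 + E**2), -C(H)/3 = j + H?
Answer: -34/3 + sqrt(4976149) ≈ 2219.4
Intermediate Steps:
C(H) = 63 - 3*H (C(H) = -3*(-21 + H) = 63 - 3*H)
t(b, E) = sqrt(E**2 + b**2)
r(u) = -34/3 (r(u) = 2 + ((-20 + 0)*2)/3 = 2 + (-20*2)/3 = 2 + (1/3)*(-40) = 2 - 40/3 = -34/3)
t(2230, C(40)) + r(-934) = sqrt((63 - 3*40)**2 + 2230**2) - 34/3 = sqrt((63 - 120)**2 + 4972900) - 34/3 = sqrt((-57)**2 + 4972900) - 34/3 = sqrt(3249 + 4972900) - 34/3 = sqrt(4976149) - 34/3 = -34/3 + sqrt(4976149)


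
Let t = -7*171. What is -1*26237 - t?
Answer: -25040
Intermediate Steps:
t = -1197
-1*26237 - t = -1*26237 - 1*(-1197) = -26237 + 1197 = -25040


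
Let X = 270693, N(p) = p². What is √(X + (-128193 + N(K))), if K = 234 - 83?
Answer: √165301 ≈ 406.57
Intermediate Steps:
K = 151
√(X + (-128193 + N(K))) = √(270693 + (-128193 + 151²)) = √(270693 + (-128193 + 22801)) = √(270693 - 105392) = √165301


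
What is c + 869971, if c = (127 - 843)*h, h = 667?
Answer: 392399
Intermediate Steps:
c = -477572 (c = (127 - 843)*667 = -716*667 = -477572)
c + 869971 = -477572 + 869971 = 392399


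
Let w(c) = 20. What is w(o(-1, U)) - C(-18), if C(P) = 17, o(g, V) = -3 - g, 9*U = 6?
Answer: 3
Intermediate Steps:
U = ⅔ (U = (⅑)*6 = ⅔ ≈ 0.66667)
w(o(-1, U)) - C(-18) = 20 - 1*17 = 20 - 17 = 3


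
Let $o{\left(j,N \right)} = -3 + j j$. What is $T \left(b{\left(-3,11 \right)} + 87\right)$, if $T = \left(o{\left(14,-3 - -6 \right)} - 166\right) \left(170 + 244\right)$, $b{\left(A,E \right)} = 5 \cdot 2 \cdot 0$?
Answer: $972486$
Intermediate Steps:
$b{\left(A,E \right)} = 0$ ($b{\left(A,E \right)} = 10 \cdot 0 = 0$)
$o{\left(j,N \right)} = -3 + j^{2}$
$T = 11178$ ($T = \left(\left(-3 + 14^{2}\right) - 166\right) \left(170 + 244\right) = \left(\left(-3 + 196\right) - 166\right) 414 = \left(193 - 166\right) 414 = 27 \cdot 414 = 11178$)
$T \left(b{\left(-3,11 \right)} + 87\right) = 11178 \left(0 + 87\right) = 11178 \cdot 87 = 972486$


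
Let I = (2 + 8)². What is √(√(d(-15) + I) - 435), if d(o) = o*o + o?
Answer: √(-435 + √310) ≈ 20.43*I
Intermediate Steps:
I = 100 (I = 10² = 100)
d(o) = o + o² (d(o) = o² + o = o + o²)
√(√(d(-15) + I) - 435) = √(√(-15*(1 - 15) + 100) - 435) = √(√(-15*(-14) + 100) - 435) = √(√(210 + 100) - 435) = √(√310 - 435) = √(-435 + √310)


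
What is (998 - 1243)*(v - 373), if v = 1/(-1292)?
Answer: 118069665/1292 ≈ 91385.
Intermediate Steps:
v = -1/1292 ≈ -0.00077399
(998 - 1243)*(v - 373) = (998 - 1243)*(-1/1292 - 373) = -245*(-481917/1292) = 118069665/1292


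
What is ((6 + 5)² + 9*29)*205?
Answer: 78310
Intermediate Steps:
((6 + 5)² + 9*29)*205 = (11² + 261)*205 = (121 + 261)*205 = 382*205 = 78310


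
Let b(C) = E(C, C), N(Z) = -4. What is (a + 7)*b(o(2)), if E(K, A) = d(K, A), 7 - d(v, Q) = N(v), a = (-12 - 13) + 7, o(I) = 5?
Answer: -121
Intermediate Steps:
a = -18 (a = -25 + 7 = -18)
d(v, Q) = 11 (d(v, Q) = 7 - 1*(-4) = 7 + 4 = 11)
E(K, A) = 11
b(C) = 11
(a + 7)*b(o(2)) = (-18 + 7)*11 = -11*11 = -121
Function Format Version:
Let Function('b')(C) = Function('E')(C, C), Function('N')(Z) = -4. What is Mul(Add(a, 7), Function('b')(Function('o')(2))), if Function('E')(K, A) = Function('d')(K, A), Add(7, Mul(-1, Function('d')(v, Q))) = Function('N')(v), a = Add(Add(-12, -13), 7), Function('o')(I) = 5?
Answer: -121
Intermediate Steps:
a = -18 (a = Add(-25, 7) = -18)
Function('d')(v, Q) = 11 (Function('d')(v, Q) = Add(7, Mul(-1, -4)) = Add(7, 4) = 11)
Function('E')(K, A) = 11
Function('b')(C) = 11
Mul(Add(a, 7), Function('b')(Function('o')(2))) = Mul(Add(-18, 7), 11) = Mul(-11, 11) = -121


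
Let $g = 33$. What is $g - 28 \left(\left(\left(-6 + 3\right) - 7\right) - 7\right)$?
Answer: $509$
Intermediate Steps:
$g - 28 \left(\left(\left(-6 + 3\right) - 7\right) - 7\right) = 33 - 28 \left(\left(\left(-6 + 3\right) - 7\right) - 7\right) = 33 - 28 \left(\left(-3 - 7\right) - 7\right) = 33 - 28 \left(-10 - 7\right) = 33 - -476 = 33 + 476 = 509$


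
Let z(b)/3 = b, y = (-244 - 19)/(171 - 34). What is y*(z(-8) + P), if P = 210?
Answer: -48918/137 ≈ -357.07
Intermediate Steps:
y = -263/137 ≈ -1.9197
z(b) = 3*b
y*(z(-8) + P) = -263*(3*(-8) + 210)/137 = -263*(-24 + 210)/137 = -263/137*186 = -48918/137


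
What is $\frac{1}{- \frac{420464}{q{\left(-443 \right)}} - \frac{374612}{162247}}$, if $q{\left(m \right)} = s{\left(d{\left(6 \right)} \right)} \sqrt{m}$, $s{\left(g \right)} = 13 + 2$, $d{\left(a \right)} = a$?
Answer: $- \frac{1514553480655425}{1163462258349317648716} - \frac{10376561026012665 i \sqrt{443}}{290865564587329412179} \approx -1.3018 \cdot 10^{-6} - 0.00075087 i$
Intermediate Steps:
$s{\left(g \right)} = 15$
$q{\left(m \right)} = 15 \sqrt{m}$
$\frac{1}{- \frac{420464}{q{\left(-443 \right)}} - \frac{374612}{162247}} = \frac{1}{- \frac{420464}{15 \sqrt{-443}} - \frac{374612}{162247}} = \frac{1}{- \frac{420464}{15 i \sqrt{443}} - \frac{374612}{162247}} = \frac{1}{- 420464 \left(- \frac{i \sqrt{443}}{6645}\right) - \frac{374612}{162247}} = \frac{1}{\frac{420464 i \sqrt{443}}{6645} - \frac{374612}{162247}} = \frac{1}{- \frac{374612}{162247} + \frac{420464 i \sqrt{443}}{6645}}$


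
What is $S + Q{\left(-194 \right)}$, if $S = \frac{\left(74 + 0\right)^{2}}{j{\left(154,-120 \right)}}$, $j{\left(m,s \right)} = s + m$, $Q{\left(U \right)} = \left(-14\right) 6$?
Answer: $\frac{1310}{17} \approx 77.059$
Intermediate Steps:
$Q{\left(U \right)} = -84$
$j{\left(m,s \right)} = m + s$
$S = \frac{2738}{17}$ ($S = \frac{\left(74 + 0\right)^{2}}{154 - 120} = \frac{74^{2}}{34} = 5476 \cdot \frac{1}{34} = \frac{2738}{17} \approx 161.06$)
$S + Q{\left(-194 \right)} = \frac{2738}{17} - 84 = \frac{1310}{17}$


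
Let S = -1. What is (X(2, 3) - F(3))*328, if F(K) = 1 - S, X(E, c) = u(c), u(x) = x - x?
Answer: -656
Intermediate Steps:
u(x) = 0
X(E, c) = 0
F(K) = 2 (F(K) = 1 - 1*(-1) = 1 + 1 = 2)
(X(2, 3) - F(3))*328 = (0 - 1*2)*328 = (0 - 2)*328 = -2*328 = -656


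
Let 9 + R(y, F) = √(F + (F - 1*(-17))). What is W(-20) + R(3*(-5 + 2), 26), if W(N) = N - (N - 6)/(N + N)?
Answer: -593/20 + √69 ≈ -21.343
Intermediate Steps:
R(y, F) = -9 + √(17 + 2*F) (R(y, F) = -9 + √(F + (F - 1*(-17))) = -9 + √(F + (F + 17)) = -9 + √(F + (17 + F)) = -9 + √(17 + 2*F))
W(N) = N - (-6 + N)/(2*N)
W(-20) + R(3*(-5 + 2), 26) = (-½ - 20 + 3/(-20)) + (-9 + √(17 + 2*26)) = (-½ - 20 + 3*(-1/20)) + (-9 + √(17 + 52)) = (-½ - 20 - 3/20) + (-9 + √69) = -413/20 + (-9 + √69) = -593/20 + √69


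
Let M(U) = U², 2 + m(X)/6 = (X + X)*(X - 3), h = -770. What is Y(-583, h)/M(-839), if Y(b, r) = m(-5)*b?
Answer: -272844/703921 ≈ -0.38761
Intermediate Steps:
m(X) = -12 + 12*X*(-3 + X) (m(X) = -12 + 6*((X + X)*(X - 3)) = -12 + 6*((2*X)*(-3 + X)) = -12 + 6*(2*X*(-3 + X)) = -12 + 12*X*(-3 + X))
Y(b, r) = 468*b (Y(b, r) = (-12 - 36*(-5) + 12*(-5)²)*b = (-12 + 180 + 12*25)*b = (-12 + 180 + 300)*b = 468*b)
Y(-583, h)/M(-839) = (468*(-583))/((-839)²) = -272844/703921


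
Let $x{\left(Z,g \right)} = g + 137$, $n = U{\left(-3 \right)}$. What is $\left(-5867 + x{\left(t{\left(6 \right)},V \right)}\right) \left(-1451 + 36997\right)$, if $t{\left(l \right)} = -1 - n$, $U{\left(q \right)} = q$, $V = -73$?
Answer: $-206273438$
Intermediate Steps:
$n = -3$
$t{\left(l \right)} = 2$ ($t{\left(l \right)} = -1 - -3 = -1 + 3 = 2$)
$x{\left(Z,g \right)} = 137 + g$
$\left(-5867 + x{\left(t{\left(6 \right)},V \right)}\right) \left(-1451 + 36997\right) = \left(-5867 + \left(137 - 73\right)\right) \left(-1451 + 36997\right) = \left(-5867 + 64\right) 35546 = \left(-5803\right) 35546 = -206273438$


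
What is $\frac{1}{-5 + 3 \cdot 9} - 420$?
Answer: $- \frac{9239}{22} \approx -419.95$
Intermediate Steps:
$\frac{1}{-5 + 3 \cdot 9} - 420 = \frac{1}{-5 + 27} - 420 = \frac{1}{22} - 420 = - \frac{9239}{22}$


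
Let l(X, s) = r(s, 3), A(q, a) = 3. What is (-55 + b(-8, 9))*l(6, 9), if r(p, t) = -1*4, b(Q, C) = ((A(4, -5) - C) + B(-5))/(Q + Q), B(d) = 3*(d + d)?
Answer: 211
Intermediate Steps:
B(d) = 6*d (B(d) = 3*(2*d) = 6*d)
b(Q, C) = (-27 - C)/(2*Q) (b(Q, C) = ((3 - C) + 6*(-5))/(Q + Q) = ((3 - C) - 30)/((2*Q)) = (-27 - C)*(1/(2*Q)) = (-27 - C)/(2*Q))
r(p, t) = -4
l(X, s) = -4
(-55 + b(-8, 9))*l(6, 9) = (-55 + (1/2)*(-27 - 1*9)/(-8))*(-4) = (-55 + (1/2)*(-1/8)*(-27 - 9))*(-4) = (-55 + (1/2)*(-1/8)*(-36))*(-4) = (-55 + 9/4)*(-4) = -211/4*(-4) = 211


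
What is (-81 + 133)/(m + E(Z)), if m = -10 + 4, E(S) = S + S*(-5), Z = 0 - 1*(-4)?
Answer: -26/11 ≈ -2.3636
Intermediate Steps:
Z = 4 (Z = 0 + 4 = 4)
E(S) = -4*S (E(S) = S - 5*S = -4*S)
m = -6
(-81 + 133)/(m + E(Z)) = (-81 + 133)/(-6 - 4*4) = 52/(-6 - 16) = 52/(-22) = -1/22*52 = -26/11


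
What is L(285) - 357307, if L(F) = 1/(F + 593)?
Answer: -313715545/878 ≈ -3.5731e+5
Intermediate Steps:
L(F) = 1/(593 + F)
L(285) - 357307 = 1/(593 + 285) - 357307 = 1/878 - 357307 = -313715545/878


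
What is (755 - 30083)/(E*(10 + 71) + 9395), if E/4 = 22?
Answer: -2256/1271 ≈ -1.7750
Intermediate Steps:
E = 88 (E = 4*22 = 88)
(755 - 30083)/(E*(10 + 71) + 9395) = (755 - 30083)/(88*(10 + 71) + 9395) = -29328/(88*81 + 9395) = -29328/(7128 + 9395) = -29328/16523 = -29328*1/16523 = -2256/1271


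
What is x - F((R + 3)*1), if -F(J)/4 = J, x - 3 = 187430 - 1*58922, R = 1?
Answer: 128527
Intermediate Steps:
x = 128511 (x = 3 + (187430 - 1*58922) = 3 + (187430 - 58922) = 3 + 128508 = 128511)
F(J) = -4*J
x - F((R + 3)*1) = 128511 - (-4)*(1 + 3)*1 = 128511 - (-4)*4*1 = 128511 - (-4)*4 = 128511 - 1*(-16) = 128511 + 16 = 128527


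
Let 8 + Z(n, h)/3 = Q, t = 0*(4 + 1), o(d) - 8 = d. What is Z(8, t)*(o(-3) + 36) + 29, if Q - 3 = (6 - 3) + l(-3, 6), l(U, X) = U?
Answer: -586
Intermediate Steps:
o(d) = 8 + d
t = 0 (t = 0*5 = 0)
Q = 3 (Q = 3 + ((6 - 3) - 3) = 3 + (3 - 3) = 3 + 0 = 3)
Z(n, h) = -15 (Z(n, h) = -24 + 3*3 = -24 + 9 = -15)
Z(8, t)*(o(-3) + 36) + 29 = -15*((8 - 3) + 36) + 29 = -15*(5 + 36) + 29 = -15*41 + 29 = -615 + 29 = -586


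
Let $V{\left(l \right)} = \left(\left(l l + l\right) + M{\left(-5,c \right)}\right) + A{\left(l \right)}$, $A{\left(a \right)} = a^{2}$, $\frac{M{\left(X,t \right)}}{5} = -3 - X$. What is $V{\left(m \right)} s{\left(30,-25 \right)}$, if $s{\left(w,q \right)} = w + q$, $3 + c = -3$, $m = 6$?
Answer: $440$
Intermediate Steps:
$c = -6$ ($c = -3 - 3 = -6$)
$M{\left(X,t \right)} = -15 - 5 X$ ($M{\left(X,t \right)} = 5 \left(-3 - X\right) = -15 - 5 X$)
$s{\left(w,q \right)} = q + w$
$V{\left(l \right)} = 10 + l + 2 l^{2}$ ($V{\left(l \right)} = \left(\left(l l + l\right) - -10\right) + l^{2} = \left(\left(l^{2} + l\right) + \left(-15 + 25\right)\right) + l^{2} = \left(\left(l + l^{2}\right) + 10\right) + l^{2} = \left(10 + l + l^{2}\right) + l^{2} = 10 + l + 2 l^{2}$)
$V{\left(m \right)} s{\left(30,-25 \right)} = \left(10 + 6 + 2 \cdot 6^{2}\right) \left(-25 + 30\right) = \left(10 + 6 + 2 \cdot 36\right) 5 = \left(10 + 6 + 72\right) 5 = 88 \cdot 5 = 440$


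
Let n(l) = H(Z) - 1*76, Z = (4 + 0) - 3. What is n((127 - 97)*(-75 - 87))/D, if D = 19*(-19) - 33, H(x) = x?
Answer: 75/394 ≈ 0.19036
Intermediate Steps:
Z = 1 (Z = 4 - 3 = 1)
D = -394 (D = -361 - 33 = -394)
n(l) = -75 (n(l) = 1 - 1*76 = 1 - 76 = -75)
n((127 - 97)*(-75 - 87))/D = -75/(-394) = -75*(-1/394) = 75/394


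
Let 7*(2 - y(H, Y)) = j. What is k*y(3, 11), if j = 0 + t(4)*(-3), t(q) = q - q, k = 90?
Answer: 180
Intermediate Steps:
t(q) = 0
j = 0 (j = 0 + 0*(-3) = 0 + 0 = 0)
y(H, Y) = 2 (y(H, Y) = 2 - ⅐*0 = 2 + 0 = 2)
k*y(3, 11) = 90*2 = 180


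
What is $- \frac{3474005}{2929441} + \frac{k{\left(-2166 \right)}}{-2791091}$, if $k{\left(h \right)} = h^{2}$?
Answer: $- \frac{23439900589651}{8176336410131} \approx -2.8668$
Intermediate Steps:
$- \frac{3474005}{2929441} + \frac{k{\left(-2166 \right)}}{-2791091} = - \frac{3474005}{2929441} + \frac{\left(-2166\right)^{2}}{-2791091} = \left(-3474005\right) \frac{1}{2929441} + 4691556 \left(- \frac{1}{2791091}\right) = - \frac{3474005}{2929441} - \frac{4691556}{2791091} = - \frac{23439900589651}{8176336410131}$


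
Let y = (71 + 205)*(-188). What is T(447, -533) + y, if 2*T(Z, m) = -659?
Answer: -104435/2 ≈ -52218.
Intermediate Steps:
T(Z, m) = -659/2 (T(Z, m) = (1/2)*(-659) = -659/2)
y = -51888 (y = 276*(-188) = -51888)
T(447, -533) + y = -659/2 - 51888 = -104435/2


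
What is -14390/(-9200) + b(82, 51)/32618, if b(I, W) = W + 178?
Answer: 23573991/15004280 ≈ 1.5712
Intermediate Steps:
b(I, W) = 178 + W
-14390/(-9200) + b(82, 51)/32618 = -14390/(-9200) + (178 + 51)/32618 = -14390*(-1/9200) + 229*(1/32618) = 1439/920 + 229/32618 = 23573991/15004280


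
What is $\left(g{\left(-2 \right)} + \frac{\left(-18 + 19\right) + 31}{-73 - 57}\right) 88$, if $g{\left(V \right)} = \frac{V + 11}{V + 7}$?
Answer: $\frac{8888}{65} \approx 136.74$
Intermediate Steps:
$g{\left(V \right)} = \frac{11 + V}{7 + V}$
$\left(g{\left(-2 \right)} + \frac{\left(-18 + 19\right) + 31}{-73 - 57}\right) 88 = \left(\frac{11 - 2}{7 - 2} + \frac{\left(-18 + 19\right) + 31}{-73 - 57}\right) 88 = \left(\frac{1}{5} \cdot 9 + \frac{1 + 31}{-130}\right) 88 = \left(\frac{1}{5} \cdot 9 + 32 \left(- \frac{1}{130}\right)\right) 88 = \left(\frac{9}{5} - \frac{16}{65}\right) 88 = \frac{101}{65} \cdot 88 = \frac{8888}{65}$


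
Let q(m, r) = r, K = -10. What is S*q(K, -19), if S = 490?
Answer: -9310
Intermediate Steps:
S*q(K, -19) = 490*(-19) = -9310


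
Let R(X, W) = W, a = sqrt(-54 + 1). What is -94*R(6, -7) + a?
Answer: 658 + I*sqrt(53) ≈ 658.0 + 7.2801*I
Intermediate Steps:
a = I*sqrt(53) (a = sqrt(-53) = I*sqrt(53) ≈ 7.2801*I)
-94*R(6, -7) + a = -94*(-7) + I*sqrt(53) = 658 + I*sqrt(53)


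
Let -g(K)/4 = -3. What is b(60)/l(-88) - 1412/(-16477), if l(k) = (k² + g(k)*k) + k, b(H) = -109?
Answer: 7523207/108748200 ≈ 0.069180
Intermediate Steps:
g(K) = 12 (g(K) = -4*(-3) = 12)
l(k) = k² + 13*k (l(k) = (k² + 12*k) + k = k² + 13*k)
b(60)/l(-88) - 1412/(-16477) = -109*(-1/(88*(13 - 88))) - 1412/(-16477) = -109/((-88*(-75))) - 1412*(-1/16477) = -109/6600 + 1412/16477 = 7523207/108748200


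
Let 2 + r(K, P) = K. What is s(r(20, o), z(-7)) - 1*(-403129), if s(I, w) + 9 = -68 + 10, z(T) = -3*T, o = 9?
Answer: 403062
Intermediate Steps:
r(K, P) = -2 + K
s(I, w) = -67 (s(I, w) = -9 + (-68 + 10) = -9 - 58 = -67)
s(r(20, o), z(-7)) - 1*(-403129) = -67 - 1*(-403129) = -67 + 403129 = 403062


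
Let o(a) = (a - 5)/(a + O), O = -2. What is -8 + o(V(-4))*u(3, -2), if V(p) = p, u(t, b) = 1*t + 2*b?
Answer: -19/2 ≈ -9.5000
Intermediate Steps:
u(t, b) = t + 2*b
o(a) = (-5 + a)/(-2 + a) (o(a) = (a - 5)/(a - 2) = (-5 + a)/(-2 + a))
-8 + o(V(-4))*u(3, -2) = -8 + ((-5 - 4)/(-2 - 4))*(3 + 2*(-2)) = -8 + (-9/(-6))*(3 - 4) = -8 - ⅙*(-9)*(-1) = -8 + (3/2)*(-1) = -8 - 3/2 = -19/2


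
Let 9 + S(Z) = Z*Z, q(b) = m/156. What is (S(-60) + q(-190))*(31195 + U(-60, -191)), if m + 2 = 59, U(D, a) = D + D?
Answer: 5803287325/52 ≈ 1.1160e+8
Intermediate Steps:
U(D, a) = 2*D
m = 57 (m = -2 + 59 = 57)
q(b) = 19/52 (q(b) = 57/156 = 57*(1/156) = 19/52)
S(Z) = -9 + Z**2 (S(Z) = -9 + Z*Z = -9 + Z**2)
(S(-60) + q(-190))*(31195 + U(-60, -191)) = ((-9 + (-60)**2) + 19/52)*(31195 + 2*(-60)) = ((-9 + 3600) + 19/52)*(31195 - 120) = (3591 + 19/52)*31075 = (186751/52)*31075 = 5803287325/52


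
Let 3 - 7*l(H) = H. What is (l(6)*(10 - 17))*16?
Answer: 48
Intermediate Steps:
l(H) = 3/7 - H/7
(l(6)*(10 - 17))*16 = ((3/7 - ⅐*6)*(10 - 17))*16 = ((3/7 - 6/7)*(-7))*16 = -3/7*(-7)*16 = 3*16 = 48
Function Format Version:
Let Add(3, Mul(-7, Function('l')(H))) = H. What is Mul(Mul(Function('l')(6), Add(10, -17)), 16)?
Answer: 48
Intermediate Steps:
Function('l')(H) = Add(Rational(3, 7), Mul(Rational(-1, 7), H))
Mul(Mul(Function('l')(6), Add(10, -17)), 16) = Mul(Mul(Add(Rational(3, 7), Mul(Rational(-1, 7), 6)), Add(10, -17)), 16) = Mul(Mul(Add(Rational(3, 7), Rational(-6, 7)), -7), 16) = Mul(Mul(Rational(-3, 7), -7), 16) = Mul(3, 16) = 48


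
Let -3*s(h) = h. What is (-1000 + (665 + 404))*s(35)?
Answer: -805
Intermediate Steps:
s(h) = -h/3
(-1000 + (665 + 404))*s(35) = (-1000 + (665 + 404))*(-1/3*35) = (-1000 + 1069)*(-35/3) = 69*(-35/3) = -805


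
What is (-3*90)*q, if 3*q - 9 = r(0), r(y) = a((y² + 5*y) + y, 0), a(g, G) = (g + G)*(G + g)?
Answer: -810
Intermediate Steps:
a(g, G) = (G + g)² (a(g, G) = (G + g)*(G + g) = (G + g)²)
r(y) = (y² + 6*y)² (r(y) = (0 + ((y² + 5*y) + y))² = (0 + (y² + 6*y))² = (y² + 6*y)²)
q = 3 (q = 3 + (0²*(6 + 0)²)/3 = 3 + (0*6²)/3 = 3 + (0*36)/3 = 3 + (⅓)*0 = 3 + 0 = 3)
(-3*90)*q = -3*90*3 = -270*3 = -810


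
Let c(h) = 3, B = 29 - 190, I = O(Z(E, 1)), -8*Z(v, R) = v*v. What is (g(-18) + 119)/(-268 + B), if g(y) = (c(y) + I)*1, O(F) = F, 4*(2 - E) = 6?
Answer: -1301/4576 ≈ -0.28431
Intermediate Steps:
E = 1/2 (E = 2 - 1/4*6 = 2 - 3/2 = 1/2 ≈ 0.50000)
Z(v, R) = -v**2/8 (Z(v, R) = -v*v/8 = -v**2/8)
I = -1/32 (I = -(1/2)**2/8 = -1/8*1/4 = -1/32 ≈ -0.031250)
B = -161
g(y) = 95/32 (g(y) = (3 - 1/32)*1 = (95/32)*1 = 95/32)
(g(-18) + 119)/(-268 + B) = (95/32 + 119)/(-268 - 161) = (3903/32)/(-429) = (3903/32)*(-1/429) = -1301/4576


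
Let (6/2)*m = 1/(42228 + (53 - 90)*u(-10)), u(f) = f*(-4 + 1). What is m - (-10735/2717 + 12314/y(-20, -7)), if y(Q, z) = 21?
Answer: -12129685/20826 ≈ -582.43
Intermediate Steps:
u(f) = -3*f (u(f) = f*(-3) = -3*f)
m = 1/123354 (m = 1/(3*(42228 + (53 - 90)*(-3*(-10)))) = 1/(3*(42228 - 37*30)) = 1/(3*(42228 - 1110)) = (1/3)/41118 = (1/3)*(1/41118) = 1/123354 ≈ 8.1068e-6)
m - (-10735/2717 + 12314/y(-20, -7)) = 1/123354 - (-10735/2717 + 12314/21) = 1/123354 - (-10735*1/2717 + 12314*(1/21)) = 1/123354 - (-565/143 + 12314/21) = 1/123354 - 1*1749037/3003 = 1/123354 - 1749037/3003 = -12129685/20826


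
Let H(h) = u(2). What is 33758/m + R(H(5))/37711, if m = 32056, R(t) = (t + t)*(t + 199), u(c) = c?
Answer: 649410481/604431908 ≈ 1.0744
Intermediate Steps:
H(h) = 2
R(t) = 2*t*(199 + t) (R(t) = (2*t)*(199 + t) = 2*t*(199 + t))
33758/m + R(H(5))/37711 = 33758/32056 + (2*2*(199 + 2))/37711 = 33758*(1/32056) + (2*2*201)*(1/37711) = 16879/16028 + 804*(1/37711) = 16879/16028 + 804/37711 = 649410481/604431908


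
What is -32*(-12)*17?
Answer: 6528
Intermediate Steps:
-32*(-12)*17 = 384*17 = 6528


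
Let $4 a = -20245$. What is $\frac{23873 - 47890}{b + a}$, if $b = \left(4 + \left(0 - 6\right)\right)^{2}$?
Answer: $\frac{96068}{20229} \approx 4.749$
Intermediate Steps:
$a = - \frac{20245}{4}$ ($a = \frac{1}{4} \left(-20245\right) = - \frac{20245}{4} \approx -5061.3$)
$b = 4$ ($b = \left(4 + \left(0 - 6\right)\right)^{2} = \left(4 - 6\right)^{2} = \left(-2\right)^{2} = 4$)
$\frac{23873 - 47890}{b + a} = \frac{23873 - 47890}{4 - \frac{20245}{4}} = - \frac{24017}{- \frac{20229}{4}} = \left(-24017\right) \left(- \frac{4}{20229}\right) = \frac{96068}{20229}$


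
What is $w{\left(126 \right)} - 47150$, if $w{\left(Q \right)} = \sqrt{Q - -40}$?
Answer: $-47150 + \sqrt{166} \approx -47137.0$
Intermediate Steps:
$w{\left(Q \right)} = \sqrt{40 + Q}$ ($w{\left(Q \right)} = \sqrt{Q + 40} = \sqrt{40 + Q}$)
$w{\left(126 \right)} - 47150 = \sqrt{40 + 126} - 47150 = \sqrt{166} - 47150 = -47150 + \sqrt{166}$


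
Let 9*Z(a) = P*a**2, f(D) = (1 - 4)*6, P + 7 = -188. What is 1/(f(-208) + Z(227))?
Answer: -3/3349439 ≈ -8.9567e-7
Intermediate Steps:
P = -195 (P = -7 - 188 = -195)
f(D) = -18 (f(D) = -3*6 = -18)
Z(a) = -65*a**2/3 (Z(a) = (-195*a**2)/9 = -65*a**2/3)
1/(f(-208) + Z(227)) = 1/(-18 - 65/3*227**2) = 1/(-18 - 65/3*51529) = 1/(-18 - 3349385/3) = 1/(-3349439/3) = -3/3349439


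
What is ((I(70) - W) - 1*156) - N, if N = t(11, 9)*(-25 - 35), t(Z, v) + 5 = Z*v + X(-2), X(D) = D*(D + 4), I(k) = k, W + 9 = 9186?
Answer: -3863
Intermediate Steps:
W = 9177 (W = -9 + 9186 = 9177)
X(D) = D*(4 + D)
t(Z, v) = -9 + Z*v (t(Z, v) = -5 + (Z*v - 2*(4 - 2)) = -5 + (Z*v - 2*2) = -5 + (Z*v - 4) = -5 + (-4 + Z*v) = -9 + Z*v)
N = -5400 (N = (-9 + 11*9)*(-25 - 35) = (-9 + 99)*(-60) = 90*(-60) = -5400)
((I(70) - W) - 1*156) - N = ((70 - 1*9177) - 1*156) - 1*(-5400) = ((70 - 9177) - 156) + 5400 = (-9107 - 156) + 5400 = -9263 + 5400 = -3863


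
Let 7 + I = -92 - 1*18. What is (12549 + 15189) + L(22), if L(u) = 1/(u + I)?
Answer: 2635109/95 ≈ 27738.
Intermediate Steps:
I = -117 (I = -7 + (-92 - 1*18) = -7 + (-92 - 18) = -7 - 110 = -117)
L(u) = 1/(-117 + u) (L(u) = 1/(u - 117) = 1/(-117 + u))
(12549 + 15189) + L(22) = (12549 + 15189) + 1/(-117 + 22) = 27738 + 1/(-95) = 27738 - 1/95 = 2635109/95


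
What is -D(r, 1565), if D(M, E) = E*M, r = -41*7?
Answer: 449155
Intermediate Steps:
r = -287
-D(r, 1565) = -1565*(-287) = -1*(-449155) = 449155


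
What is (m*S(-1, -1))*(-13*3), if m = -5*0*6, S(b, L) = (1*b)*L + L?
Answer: 0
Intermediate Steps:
S(b, L) = L + L*b (S(b, L) = b*L + L = L*b + L = L + L*b)
m = 0 (m = 0*6 = 0)
(m*S(-1, -1))*(-13*3) = (0*(-(1 - 1)))*(-13*3) = (0*(-1*0))*(-39) = (0*0)*(-39) = 0*(-39) = 0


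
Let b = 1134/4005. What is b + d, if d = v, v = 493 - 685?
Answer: -85314/445 ≈ -191.72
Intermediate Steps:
v = -192
b = 126/445 (b = 1134*(1/4005) = 126/445 ≈ 0.28315)
d = -192
b + d = 126/445 - 192 = -85314/445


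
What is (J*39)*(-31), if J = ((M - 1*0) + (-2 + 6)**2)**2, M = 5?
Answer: -533169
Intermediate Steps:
J = 441 (J = ((5 - 1*0) + (-2 + 6)**2)**2 = ((5 + 0) + 4**2)**2 = (5 + 16)**2 = 21**2 = 441)
(J*39)*(-31) = (441*39)*(-31) = 17199*(-31) = -533169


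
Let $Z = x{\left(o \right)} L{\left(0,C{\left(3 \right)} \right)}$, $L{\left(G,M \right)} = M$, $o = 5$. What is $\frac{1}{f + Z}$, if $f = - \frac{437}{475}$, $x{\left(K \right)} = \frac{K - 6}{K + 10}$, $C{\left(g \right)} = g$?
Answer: $- \frac{25}{28} \approx -0.89286$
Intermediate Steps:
$x{\left(K \right)} = \frac{-6 + K}{10 + K}$
$Z = - \frac{1}{5}$ ($Z = \frac{-6 + 5}{10 + 5} \cdot 3 = \frac{1}{15} \left(-1\right) 3 = \left(- \frac{1}{15}\right) 3 = - \frac{1}{5} \approx -0.2$)
$f = - \frac{23}{25}$ ($f = \left(-437\right) \frac{1}{475} = - \frac{23}{25} \approx -0.92$)
$\frac{1}{f + Z} = \frac{1}{- \frac{23}{25} - \frac{1}{5}} = \frac{1}{- \frac{28}{25}} = - \frac{25}{28}$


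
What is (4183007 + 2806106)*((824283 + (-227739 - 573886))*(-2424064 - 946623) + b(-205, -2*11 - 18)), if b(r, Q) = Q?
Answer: -533779709467001718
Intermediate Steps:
(4183007 + 2806106)*((824283 + (-227739 - 573886))*(-2424064 - 946623) + b(-205, -2*11 - 18)) = (4183007 + 2806106)*((824283 + (-227739 - 573886))*(-2424064 - 946623) + (-2*11 - 18)) = 6989113*((824283 - 801625)*(-3370687) + (-22 - 18)) = 6989113*(22658*(-3370687) - 40) = 6989113*(-76373026046 - 40) = 6989113*(-76373026086) = -533779709467001718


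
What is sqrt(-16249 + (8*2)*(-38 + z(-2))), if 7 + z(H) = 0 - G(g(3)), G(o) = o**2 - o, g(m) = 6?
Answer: I*sqrt(17449) ≈ 132.09*I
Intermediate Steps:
z(H) = -37 (z(H) = -7 + (0 - 6*(-1 + 6)) = -7 + (0 - 6*5) = -7 + (0 - 1*30) = -7 + (0 - 30) = -7 - 30 = -37)
sqrt(-16249 + (8*2)*(-38 + z(-2))) = sqrt(-16249 + (8*2)*(-38 - 37)) = sqrt(-16249 + 16*(-75)) = sqrt(-16249 - 1200) = sqrt(-17449) = I*sqrt(17449)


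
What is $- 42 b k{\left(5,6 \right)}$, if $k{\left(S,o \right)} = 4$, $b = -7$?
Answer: $1176$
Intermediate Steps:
$- 42 b k{\left(5,6 \right)} = \left(-42\right) \left(-7\right) 4 = 294 \cdot 4 = 1176$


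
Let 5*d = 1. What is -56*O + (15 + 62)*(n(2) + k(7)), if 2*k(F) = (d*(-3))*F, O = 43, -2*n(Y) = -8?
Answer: -22617/10 ≈ -2261.7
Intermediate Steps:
d = ⅕ (d = (⅕)*1 = ⅕ ≈ 0.20000)
n(Y) = 4 (n(Y) = -½*(-8) = 4)
k(F) = -3*F/10 (k(F) = (((⅕)*(-3))*F)/2 = (-3*F/5)/2 = -3*F/10)
-56*O + (15 + 62)*(n(2) + k(7)) = -56*43 + (15 + 62)*(4 - 3/10*7) = -2408 + 77*(4 - 21/10) = -2408 + 77*(19/10) = -2408 + 1463/10 = -22617/10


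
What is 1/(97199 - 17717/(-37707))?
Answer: 37707/3665100410 ≈ 1.0288e-5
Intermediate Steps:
1/(97199 - 17717/(-37707)) = 1/(97199 - 17717*(-1/37707)) = 1/(97199 + 17717/37707) = 1/(3665100410/37707) = 37707/3665100410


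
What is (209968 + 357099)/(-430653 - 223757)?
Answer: -567067/654410 ≈ -0.86653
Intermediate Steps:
(209968 + 357099)/(-430653 - 223757) = 567067/(-654410) = 567067*(-1/654410) = -567067/654410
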